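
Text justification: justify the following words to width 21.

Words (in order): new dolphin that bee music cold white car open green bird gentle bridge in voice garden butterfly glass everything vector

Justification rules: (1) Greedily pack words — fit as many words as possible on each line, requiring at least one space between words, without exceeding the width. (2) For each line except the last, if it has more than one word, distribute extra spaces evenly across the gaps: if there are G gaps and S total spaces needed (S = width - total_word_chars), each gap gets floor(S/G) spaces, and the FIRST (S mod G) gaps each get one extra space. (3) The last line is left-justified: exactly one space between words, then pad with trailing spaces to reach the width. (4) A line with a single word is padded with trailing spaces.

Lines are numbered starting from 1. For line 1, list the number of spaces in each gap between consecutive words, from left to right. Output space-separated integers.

Line 1: ['new', 'dolphin', 'that', 'bee'] (min_width=20, slack=1)
Line 2: ['music', 'cold', 'white', 'car'] (min_width=20, slack=1)
Line 3: ['open', 'green', 'bird'] (min_width=15, slack=6)
Line 4: ['gentle', 'bridge', 'in'] (min_width=16, slack=5)
Line 5: ['voice', 'garden'] (min_width=12, slack=9)
Line 6: ['butterfly', 'glass'] (min_width=15, slack=6)
Line 7: ['everything', 'vector'] (min_width=17, slack=4)

Answer: 2 1 1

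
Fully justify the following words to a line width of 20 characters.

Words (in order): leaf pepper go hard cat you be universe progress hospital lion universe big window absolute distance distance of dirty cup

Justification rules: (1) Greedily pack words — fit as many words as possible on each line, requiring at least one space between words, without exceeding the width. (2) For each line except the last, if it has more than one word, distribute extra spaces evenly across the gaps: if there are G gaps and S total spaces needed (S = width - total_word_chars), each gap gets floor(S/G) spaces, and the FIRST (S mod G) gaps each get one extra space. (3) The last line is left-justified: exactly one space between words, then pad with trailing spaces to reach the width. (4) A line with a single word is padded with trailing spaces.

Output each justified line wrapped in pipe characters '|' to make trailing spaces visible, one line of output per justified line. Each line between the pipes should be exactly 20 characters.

Line 1: ['leaf', 'pepper', 'go', 'hard'] (min_width=19, slack=1)
Line 2: ['cat', 'you', 'be', 'universe'] (min_width=19, slack=1)
Line 3: ['progress', 'hospital'] (min_width=17, slack=3)
Line 4: ['lion', 'universe', 'big'] (min_width=17, slack=3)
Line 5: ['window', 'absolute'] (min_width=15, slack=5)
Line 6: ['distance', 'distance', 'of'] (min_width=20, slack=0)
Line 7: ['dirty', 'cup'] (min_width=9, slack=11)

Answer: |leaf  pepper go hard|
|cat  you be universe|
|progress    hospital|
|lion   universe  big|
|window      absolute|
|distance distance of|
|dirty cup           |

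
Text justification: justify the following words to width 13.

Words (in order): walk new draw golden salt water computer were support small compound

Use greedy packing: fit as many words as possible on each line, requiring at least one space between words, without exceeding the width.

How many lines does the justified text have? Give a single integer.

Answer: 6

Derivation:
Line 1: ['walk', 'new', 'draw'] (min_width=13, slack=0)
Line 2: ['golden', 'salt'] (min_width=11, slack=2)
Line 3: ['water'] (min_width=5, slack=8)
Line 4: ['computer', 'were'] (min_width=13, slack=0)
Line 5: ['support', 'small'] (min_width=13, slack=0)
Line 6: ['compound'] (min_width=8, slack=5)
Total lines: 6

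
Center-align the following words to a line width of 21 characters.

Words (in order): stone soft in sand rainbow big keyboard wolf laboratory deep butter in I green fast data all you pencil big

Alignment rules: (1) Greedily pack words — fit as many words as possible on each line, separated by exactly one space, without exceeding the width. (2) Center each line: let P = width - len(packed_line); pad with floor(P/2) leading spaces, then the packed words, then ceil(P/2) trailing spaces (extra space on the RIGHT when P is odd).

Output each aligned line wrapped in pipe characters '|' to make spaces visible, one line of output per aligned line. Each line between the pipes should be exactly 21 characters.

Answer: | stone soft in sand  |
|rainbow big keyboard |
|wolf laboratory deep |
|  butter in I green  |
|  fast data all you  |
|     pencil big      |

Derivation:
Line 1: ['stone', 'soft', 'in', 'sand'] (min_width=18, slack=3)
Line 2: ['rainbow', 'big', 'keyboard'] (min_width=20, slack=1)
Line 3: ['wolf', 'laboratory', 'deep'] (min_width=20, slack=1)
Line 4: ['butter', 'in', 'I', 'green'] (min_width=17, slack=4)
Line 5: ['fast', 'data', 'all', 'you'] (min_width=17, slack=4)
Line 6: ['pencil', 'big'] (min_width=10, slack=11)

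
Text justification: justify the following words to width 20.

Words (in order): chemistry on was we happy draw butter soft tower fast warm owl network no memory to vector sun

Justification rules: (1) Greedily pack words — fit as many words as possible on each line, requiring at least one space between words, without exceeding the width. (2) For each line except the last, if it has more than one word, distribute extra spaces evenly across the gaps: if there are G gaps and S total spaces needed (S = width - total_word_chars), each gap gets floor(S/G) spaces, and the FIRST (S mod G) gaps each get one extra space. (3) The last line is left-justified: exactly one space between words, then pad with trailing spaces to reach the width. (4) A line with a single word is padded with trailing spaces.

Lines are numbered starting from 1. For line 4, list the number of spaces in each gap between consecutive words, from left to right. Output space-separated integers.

Line 1: ['chemistry', 'on', 'was', 'we'] (min_width=19, slack=1)
Line 2: ['happy', 'draw', 'butter'] (min_width=17, slack=3)
Line 3: ['soft', 'tower', 'fast', 'warm'] (min_width=20, slack=0)
Line 4: ['owl', 'network', 'no'] (min_width=14, slack=6)
Line 5: ['memory', 'to', 'vector', 'sun'] (min_width=20, slack=0)

Answer: 4 4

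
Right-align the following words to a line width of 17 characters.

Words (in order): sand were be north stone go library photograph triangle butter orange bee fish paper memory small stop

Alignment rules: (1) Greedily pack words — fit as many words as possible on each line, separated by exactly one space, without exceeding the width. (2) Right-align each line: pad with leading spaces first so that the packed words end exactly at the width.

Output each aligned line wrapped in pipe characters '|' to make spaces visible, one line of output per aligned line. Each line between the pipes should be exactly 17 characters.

Answer: |     sand were be|
|   north stone go|
|          library|
|       photograph|
|  triangle butter|
|  orange bee fish|
|     paper memory|
|       small stop|

Derivation:
Line 1: ['sand', 'were', 'be'] (min_width=12, slack=5)
Line 2: ['north', 'stone', 'go'] (min_width=14, slack=3)
Line 3: ['library'] (min_width=7, slack=10)
Line 4: ['photograph'] (min_width=10, slack=7)
Line 5: ['triangle', 'butter'] (min_width=15, slack=2)
Line 6: ['orange', 'bee', 'fish'] (min_width=15, slack=2)
Line 7: ['paper', 'memory'] (min_width=12, slack=5)
Line 8: ['small', 'stop'] (min_width=10, slack=7)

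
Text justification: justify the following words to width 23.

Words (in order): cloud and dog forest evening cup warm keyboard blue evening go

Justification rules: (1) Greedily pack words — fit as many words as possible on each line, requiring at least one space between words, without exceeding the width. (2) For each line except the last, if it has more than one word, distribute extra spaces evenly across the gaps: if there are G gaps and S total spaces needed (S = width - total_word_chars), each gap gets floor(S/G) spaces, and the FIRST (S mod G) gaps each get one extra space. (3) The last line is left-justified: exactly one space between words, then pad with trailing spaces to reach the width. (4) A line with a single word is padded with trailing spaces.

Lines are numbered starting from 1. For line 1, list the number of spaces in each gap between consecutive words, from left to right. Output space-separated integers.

Line 1: ['cloud', 'and', 'dog', 'forest'] (min_width=20, slack=3)
Line 2: ['evening', 'cup', 'warm'] (min_width=16, slack=7)
Line 3: ['keyboard', 'blue', 'evening'] (min_width=21, slack=2)
Line 4: ['go'] (min_width=2, slack=21)

Answer: 2 2 2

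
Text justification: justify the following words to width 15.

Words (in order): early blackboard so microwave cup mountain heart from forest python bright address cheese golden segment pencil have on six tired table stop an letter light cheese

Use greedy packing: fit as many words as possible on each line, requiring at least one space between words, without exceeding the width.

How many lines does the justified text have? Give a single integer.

Answer: 12

Derivation:
Line 1: ['early'] (min_width=5, slack=10)
Line 2: ['blackboard', 'so'] (min_width=13, slack=2)
Line 3: ['microwave', 'cup'] (min_width=13, slack=2)
Line 4: ['mountain', 'heart'] (min_width=14, slack=1)
Line 5: ['from', 'forest'] (min_width=11, slack=4)
Line 6: ['python', 'bright'] (min_width=13, slack=2)
Line 7: ['address', 'cheese'] (min_width=14, slack=1)
Line 8: ['golden', 'segment'] (min_width=14, slack=1)
Line 9: ['pencil', 'have', 'on'] (min_width=14, slack=1)
Line 10: ['six', 'tired', 'table'] (min_width=15, slack=0)
Line 11: ['stop', 'an', 'letter'] (min_width=14, slack=1)
Line 12: ['light', 'cheese'] (min_width=12, slack=3)
Total lines: 12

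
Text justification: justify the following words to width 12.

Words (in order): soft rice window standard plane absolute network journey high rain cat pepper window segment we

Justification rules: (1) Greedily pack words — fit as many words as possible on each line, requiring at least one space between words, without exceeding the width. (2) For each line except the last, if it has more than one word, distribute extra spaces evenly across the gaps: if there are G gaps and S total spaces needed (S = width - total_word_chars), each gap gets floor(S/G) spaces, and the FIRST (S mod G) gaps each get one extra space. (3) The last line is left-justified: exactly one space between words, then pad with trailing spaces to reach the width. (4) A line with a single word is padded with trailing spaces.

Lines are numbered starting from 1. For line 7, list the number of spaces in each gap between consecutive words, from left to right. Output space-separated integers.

Answer: 1

Derivation:
Line 1: ['soft', 'rice'] (min_width=9, slack=3)
Line 2: ['window'] (min_width=6, slack=6)
Line 3: ['standard'] (min_width=8, slack=4)
Line 4: ['plane'] (min_width=5, slack=7)
Line 5: ['absolute'] (min_width=8, slack=4)
Line 6: ['network'] (min_width=7, slack=5)
Line 7: ['journey', 'high'] (min_width=12, slack=0)
Line 8: ['rain', 'cat'] (min_width=8, slack=4)
Line 9: ['pepper'] (min_width=6, slack=6)
Line 10: ['window'] (min_width=6, slack=6)
Line 11: ['segment', 'we'] (min_width=10, slack=2)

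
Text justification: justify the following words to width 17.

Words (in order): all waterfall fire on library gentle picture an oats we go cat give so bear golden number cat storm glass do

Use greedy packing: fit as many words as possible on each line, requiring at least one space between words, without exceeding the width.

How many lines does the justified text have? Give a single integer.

Answer: 7

Derivation:
Line 1: ['all', 'waterfall'] (min_width=13, slack=4)
Line 2: ['fire', 'on', 'library'] (min_width=15, slack=2)
Line 3: ['gentle', 'picture', 'an'] (min_width=17, slack=0)
Line 4: ['oats', 'we', 'go', 'cat'] (min_width=14, slack=3)
Line 5: ['give', 'so', 'bear'] (min_width=12, slack=5)
Line 6: ['golden', 'number', 'cat'] (min_width=17, slack=0)
Line 7: ['storm', 'glass', 'do'] (min_width=14, slack=3)
Total lines: 7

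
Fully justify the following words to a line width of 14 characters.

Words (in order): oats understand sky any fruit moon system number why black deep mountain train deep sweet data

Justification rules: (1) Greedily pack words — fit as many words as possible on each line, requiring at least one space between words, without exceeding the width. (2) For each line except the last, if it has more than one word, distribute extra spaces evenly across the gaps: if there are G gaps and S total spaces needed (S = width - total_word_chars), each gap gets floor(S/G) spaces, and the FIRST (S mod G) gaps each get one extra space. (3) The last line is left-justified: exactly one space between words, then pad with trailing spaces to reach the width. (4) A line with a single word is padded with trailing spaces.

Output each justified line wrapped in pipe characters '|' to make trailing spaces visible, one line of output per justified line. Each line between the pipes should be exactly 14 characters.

Answer: |oats          |
|understand sky|
|any fruit moon|
|system  number|
|why black deep|
|mountain train|
|deep     sweet|
|data          |

Derivation:
Line 1: ['oats'] (min_width=4, slack=10)
Line 2: ['understand', 'sky'] (min_width=14, slack=0)
Line 3: ['any', 'fruit', 'moon'] (min_width=14, slack=0)
Line 4: ['system', 'number'] (min_width=13, slack=1)
Line 5: ['why', 'black', 'deep'] (min_width=14, slack=0)
Line 6: ['mountain', 'train'] (min_width=14, slack=0)
Line 7: ['deep', 'sweet'] (min_width=10, slack=4)
Line 8: ['data'] (min_width=4, slack=10)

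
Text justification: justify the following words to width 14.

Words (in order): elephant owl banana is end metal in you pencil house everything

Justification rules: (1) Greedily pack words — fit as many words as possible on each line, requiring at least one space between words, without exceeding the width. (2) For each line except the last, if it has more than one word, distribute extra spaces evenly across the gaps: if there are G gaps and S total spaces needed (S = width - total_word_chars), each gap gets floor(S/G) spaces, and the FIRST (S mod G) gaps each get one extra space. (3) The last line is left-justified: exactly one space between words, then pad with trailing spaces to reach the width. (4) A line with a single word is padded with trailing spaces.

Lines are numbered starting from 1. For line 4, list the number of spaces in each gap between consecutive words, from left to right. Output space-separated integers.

Line 1: ['elephant', 'owl'] (min_width=12, slack=2)
Line 2: ['banana', 'is', 'end'] (min_width=13, slack=1)
Line 3: ['metal', 'in', 'you'] (min_width=12, slack=2)
Line 4: ['pencil', 'house'] (min_width=12, slack=2)
Line 5: ['everything'] (min_width=10, slack=4)

Answer: 3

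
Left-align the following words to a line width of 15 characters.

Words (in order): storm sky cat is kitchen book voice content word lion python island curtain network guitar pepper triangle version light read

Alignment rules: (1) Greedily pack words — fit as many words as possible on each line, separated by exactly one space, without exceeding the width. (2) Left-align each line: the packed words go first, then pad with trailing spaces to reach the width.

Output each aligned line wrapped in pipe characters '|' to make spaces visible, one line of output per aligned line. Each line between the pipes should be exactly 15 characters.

Line 1: ['storm', 'sky', 'cat'] (min_width=13, slack=2)
Line 2: ['is', 'kitchen', 'book'] (min_width=15, slack=0)
Line 3: ['voice', 'content'] (min_width=13, slack=2)
Line 4: ['word', 'lion'] (min_width=9, slack=6)
Line 5: ['python', 'island'] (min_width=13, slack=2)
Line 6: ['curtain', 'network'] (min_width=15, slack=0)
Line 7: ['guitar', 'pepper'] (min_width=13, slack=2)
Line 8: ['triangle'] (min_width=8, slack=7)
Line 9: ['version', 'light'] (min_width=13, slack=2)
Line 10: ['read'] (min_width=4, slack=11)

Answer: |storm sky cat  |
|is kitchen book|
|voice content  |
|word lion      |
|python island  |
|curtain network|
|guitar pepper  |
|triangle       |
|version light  |
|read           |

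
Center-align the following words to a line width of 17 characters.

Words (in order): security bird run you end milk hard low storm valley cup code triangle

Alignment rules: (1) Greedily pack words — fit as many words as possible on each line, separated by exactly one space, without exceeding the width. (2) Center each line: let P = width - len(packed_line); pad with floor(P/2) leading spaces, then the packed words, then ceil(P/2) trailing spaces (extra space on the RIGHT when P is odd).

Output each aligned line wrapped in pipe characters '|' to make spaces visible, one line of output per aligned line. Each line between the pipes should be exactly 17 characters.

Answer: |security bird run|
|you end milk hard|
|low storm valley |
|cup code triangle|

Derivation:
Line 1: ['security', 'bird', 'run'] (min_width=17, slack=0)
Line 2: ['you', 'end', 'milk', 'hard'] (min_width=17, slack=0)
Line 3: ['low', 'storm', 'valley'] (min_width=16, slack=1)
Line 4: ['cup', 'code', 'triangle'] (min_width=17, slack=0)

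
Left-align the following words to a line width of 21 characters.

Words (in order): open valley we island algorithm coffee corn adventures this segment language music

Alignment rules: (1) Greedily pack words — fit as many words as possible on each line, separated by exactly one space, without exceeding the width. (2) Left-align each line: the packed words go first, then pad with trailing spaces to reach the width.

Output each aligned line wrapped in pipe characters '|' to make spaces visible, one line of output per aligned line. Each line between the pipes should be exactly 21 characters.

Answer: |open valley we island|
|algorithm coffee corn|
|adventures this      |
|segment language     |
|music                |

Derivation:
Line 1: ['open', 'valley', 'we', 'island'] (min_width=21, slack=0)
Line 2: ['algorithm', 'coffee', 'corn'] (min_width=21, slack=0)
Line 3: ['adventures', 'this'] (min_width=15, slack=6)
Line 4: ['segment', 'language'] (min_width=16, slack=5)
Line 5: ['music'] (min_width=5, slack=16)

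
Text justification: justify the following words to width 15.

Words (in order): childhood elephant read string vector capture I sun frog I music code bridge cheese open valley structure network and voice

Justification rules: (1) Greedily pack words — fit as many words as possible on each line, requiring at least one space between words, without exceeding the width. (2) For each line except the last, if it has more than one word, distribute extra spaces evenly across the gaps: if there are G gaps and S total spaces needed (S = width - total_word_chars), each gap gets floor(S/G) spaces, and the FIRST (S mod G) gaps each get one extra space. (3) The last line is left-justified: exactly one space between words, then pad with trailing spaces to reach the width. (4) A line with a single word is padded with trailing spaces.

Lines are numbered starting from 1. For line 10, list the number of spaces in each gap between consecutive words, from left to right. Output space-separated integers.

Line 1: ['childhood'] (min_width=9, slack=6)
Line 2: ['elephant', 'read'] (min_width=13, slack=2)
Line 3: ['string', 'vector'] (min_width=13, slack=2)
Line 4: ['capture', 'I', 'sun'] (min_width=13, slack=2)
Line 5: ['frog', 'I', 'music'] (min_width=12, slack=3)
Line 6: ['code', 'bridge'] (min_width=11, slack=4)
Line 7: ['cheese', 'open'] (min_width=11, slack=4)
Line 8: ['valley'] (min_width=6, slack=9)
Line 9: ['structure'] (min_width=9, slack=6)
Line 10: ['network', 'and'] (min_width=11, slack=4)
Line 11: ['voice'] (min_width=5, slack=10)

Answer: 5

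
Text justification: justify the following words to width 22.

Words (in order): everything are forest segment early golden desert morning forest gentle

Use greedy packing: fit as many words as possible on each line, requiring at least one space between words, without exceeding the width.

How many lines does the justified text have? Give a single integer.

Line 1: ['everything', 'are', 'forest'] (min_width=21, slack=1)
Line 2: ['segment', 'early', 'golden'] (min_width=20, slack=2)
Line 3: ['desert', 'morning', 'forest'] (min_width=21, slack=1)
Line 4: ['gentle'] (min_width=6, slack=16)
Total lines: 4

Answer: 4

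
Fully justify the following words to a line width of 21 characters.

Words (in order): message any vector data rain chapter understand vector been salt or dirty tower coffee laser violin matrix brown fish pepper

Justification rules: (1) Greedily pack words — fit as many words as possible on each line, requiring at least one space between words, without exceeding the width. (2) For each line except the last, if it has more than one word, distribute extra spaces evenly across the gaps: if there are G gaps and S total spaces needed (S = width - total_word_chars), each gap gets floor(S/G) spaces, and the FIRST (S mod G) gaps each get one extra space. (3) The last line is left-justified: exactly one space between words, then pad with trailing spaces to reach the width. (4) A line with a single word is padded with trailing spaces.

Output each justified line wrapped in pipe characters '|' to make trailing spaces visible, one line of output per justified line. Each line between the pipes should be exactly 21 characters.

Line 1: ['message', 'any', 'vector'] (min_width=18, slack=3)
Line 2: ['data', 'rain', 'chapter'] (min_width=17, slack=4)
Line 3: ['understand', 'vector'] (min_width=17, slack=4)
Line 4: ['been', 'salt', 'or', 'dirty'] (min_width=18, slack=3)
Line 5: ['tower', 'coffee', 'laser'] (min_width=18, slack=3)
Line 6: ['violin', 'matrix', 'brown'] (min_width=19, slack=2)
Line 7: ['fish', 'pepper'] (min_width=11, slack=10)

Answer: |message   any  vector|
|data   rain   chapter|
|understand     vector|
|been  salt  or  dirty|
|tower   coffee  laser|
|violin  matrix  brown|
|fish pepper          |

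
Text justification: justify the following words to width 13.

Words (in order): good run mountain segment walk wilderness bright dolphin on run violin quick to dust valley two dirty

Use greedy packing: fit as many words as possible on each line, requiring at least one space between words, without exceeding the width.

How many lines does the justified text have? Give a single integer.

Line 1: ['good', 'run'] (min_width=8, slack=5)
Line 2: ['mountain'] (min_width=8, slack=5)
Line 3: ['segment', 'walk'] (min_width=12, slack=1)
Line 4: ['wilderness'] (min_width=10, slack=3)
Line 5: ['bright'] (min_width=6, slack=7)
Line 6: ['dolphin', 'on'] (min_width=10, slack=3)
Line 7: ['run', 'violin'] (min_width=10, slack=3)
Line 8: ['quick', 'to', 'dust'] (min_width=13, slack=0)
Line 9: ['valley', 'two'] (min_width=10, slack=3)
Line 10: ['dirty'] (min_width=5, slack=8)
Total lines: 10

Answer: 10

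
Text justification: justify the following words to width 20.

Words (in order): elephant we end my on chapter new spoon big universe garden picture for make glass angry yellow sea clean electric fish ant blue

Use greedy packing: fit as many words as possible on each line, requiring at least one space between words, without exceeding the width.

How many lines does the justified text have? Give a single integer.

Answer: 7

Derivation:
Line 1: ['elephant', 'we', 'end', 'my'] (min_width=18, slack=2)
Line 2: ['on', 'chapter', 'new', 'spoon'] (min_width=20, slack=0)
Line 3: ['big', 'universe', 'garden'] (min_width=19, slack=1)
Line 4: ['picture', 'for', 'make'] (min_width=16, slack=4)
Line 5: ['glass', 'angry', 'yellow'] (min_width=18, slack=2)
Line 6: ['sea', 'clean', 'electric'] (min_width=18, slack=2)
Line 7: ['fish', 'ant', 'blue'] (min_width=13, slack=7)
Total lines: 7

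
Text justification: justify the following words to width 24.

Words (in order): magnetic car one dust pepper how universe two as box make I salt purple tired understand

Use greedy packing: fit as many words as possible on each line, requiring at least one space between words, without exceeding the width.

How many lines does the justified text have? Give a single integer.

Answer: 4

Derivation:
Line 1: ['magnetic', 'car', 'one', 'dust'] (min_width=21, slack=3)
Line 2: ['pepper', 'how', 'universe', 'two'] (min_width=23, slack=1)
Line 3: ['as', 'box', 'make', 'I', 'salt'] (min_width=18, slack=6)
Line 4: ['purple', 'tired', 'understand'] (min_width=23, slack=1)
Total lines: 4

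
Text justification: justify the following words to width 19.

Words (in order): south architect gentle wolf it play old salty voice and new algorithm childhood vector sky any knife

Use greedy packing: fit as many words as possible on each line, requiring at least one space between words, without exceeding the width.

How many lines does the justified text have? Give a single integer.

Line 1: ['south', 'architect'] (min_width=15, slack=4)
Line 2: ['gentle', 'wolf', 'it', 'play'] (min_width=19, slack=0)
Line 3: ['old', 'salty', 'voice', 'and'] (min_width=19, slack=0)
Line 4: ['new', 'algorithm'] (min_width=13, slack=6)
Line 5: ['childhood', 'vector'] (min_width=16, slack=3)
Line 6: ['sky', 'any', 'knife'] (min_width=13, slack=6)
Total lines: 6

Answer: 6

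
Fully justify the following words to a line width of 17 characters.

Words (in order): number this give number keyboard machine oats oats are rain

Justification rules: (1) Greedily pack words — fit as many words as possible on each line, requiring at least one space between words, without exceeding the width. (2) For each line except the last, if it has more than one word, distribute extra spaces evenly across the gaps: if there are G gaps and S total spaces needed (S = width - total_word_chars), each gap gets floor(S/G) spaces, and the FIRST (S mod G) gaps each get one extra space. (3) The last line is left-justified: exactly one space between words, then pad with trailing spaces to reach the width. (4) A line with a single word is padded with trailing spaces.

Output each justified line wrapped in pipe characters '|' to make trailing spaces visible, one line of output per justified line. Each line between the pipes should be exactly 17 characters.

Answer: |number  this give|
|number   keyboard|
|machine oats oats|
|are rain         |

Derivation:
Line 1: ['number', 'this', 'give'] (min_width=16, slack=1)
Line 2: ['number', 'keyboard'] (min_width=15, slack=2)
Line 3: ['machine', 'oats', 'oats'] (min_width=17, slack=0)
Line 4: ['are', 'rain'] (min_width=8, slack=9)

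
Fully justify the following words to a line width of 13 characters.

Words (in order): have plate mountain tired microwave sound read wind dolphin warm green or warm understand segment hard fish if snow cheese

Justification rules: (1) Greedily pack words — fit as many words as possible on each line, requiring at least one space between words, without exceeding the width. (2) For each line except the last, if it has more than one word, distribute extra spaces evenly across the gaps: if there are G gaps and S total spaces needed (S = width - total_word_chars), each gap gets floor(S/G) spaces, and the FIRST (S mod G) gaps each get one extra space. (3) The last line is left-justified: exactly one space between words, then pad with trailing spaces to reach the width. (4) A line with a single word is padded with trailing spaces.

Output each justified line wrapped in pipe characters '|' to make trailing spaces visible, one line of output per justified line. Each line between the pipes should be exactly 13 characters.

Line 1: ['have', 'plate'] (min_width=10, slack=3)
Line 2: ['mountain'] (min_width=8, slack=5)
Line 3: ['tired'] (min_width=5, slack=8)
Line 4: ['microwave'] (min_width=9, slack=4)
Line 5: ['sound', 'read'] (min_width=10, slack=3)
Line 6: ['wind', 'dolphin'] (min_width=12, slack=1)
Line 7: ['warm', 'green', 'or'] (min_width=13, slack=0)
Line 8: ['warm'] (min_width=4, slack=9)
Line 9: ['understand'] (min_width=10, slack=3)
Line 10: ['segment', 'hard'] (min_width=12, slack=1)
Line 11: ['fish', 'if', 'snow'] (min_width=12, slack=1)
Line 12: ['cheese'] (min_width=6, slack=7)

Answer: |have    plate|
|mountain     |
|tired        |
|microwave    |
|sound    read|
|wind  dolphin|
|warm green or|
|warm         |
|understand   |
|segment  hard|
|fish  if snow|
|cheese       |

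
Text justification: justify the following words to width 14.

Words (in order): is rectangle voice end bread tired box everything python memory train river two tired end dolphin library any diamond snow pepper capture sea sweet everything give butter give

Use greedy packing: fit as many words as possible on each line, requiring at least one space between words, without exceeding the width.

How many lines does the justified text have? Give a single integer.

Answer: 15

Derivation:
Line 1: ['is', 'rectangle'] (min_width=12, slack=2)
Line 2: ['voice', 'end'] (min_width=9, slack=5)
Line 3: ['bread', 'tired'] (min_width=11, slack=3)
Line 4: ['box', 'everything'] (min_width=14, slack=0)
Line 5: ['python', 'memory'] (min_width=13, slack=1)
Line 6: ['train', 'river'] (min_width=11, slack=3)
Line 7: ['two', 'tired', 'end'] (min_width=13, slack=1)
Line 8: ['dolphin'] (min_width=7, slack=7)
Line 9: ['library', 'any'] (min_width=11, slack=3)
Line 10: ['diamond', 'snow'] (min_width=12, slack=2)
Line 11: ['pepper', 'capture'] (min_width=14, slack=0)
Line 12: ['sea', 'sweet'] (min_width=9, slack=5)
Line 13: ['everything'] (min_width=10, slack=4)
Line 14: ['give', 'butter'] (min_width=11, slack=3)
Line 15: ['give'] (min_width=4, slack=10)
Total lines: 15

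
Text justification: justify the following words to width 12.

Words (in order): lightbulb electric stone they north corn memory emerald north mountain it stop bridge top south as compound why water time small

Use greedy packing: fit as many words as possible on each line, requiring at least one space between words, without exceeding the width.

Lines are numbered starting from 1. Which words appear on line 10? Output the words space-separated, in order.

Answer: top south as

Derivation:
Line 1: ['lightbulb'] (min_width=9, slack=3)
Line 2: ['electric'] (min_width=8, slack=4)
Line 3: ['stone', 'they'] (min_width=10, slack=2)
Line 4: ['north', 'corn'] (min_width=10, slack=2)
Line 5: ['memory'] (min_width=6, slack=6)
Line 6: ['emerald'] (min_width=7, slack=5)
Line 7: ['north'] (min_width=5, slack=7)
Line 8: ['mountain', 'it'] (min_width=11, slack=1)
Line 9: ['stop', 'bridge'] (min_width=11, slack=1)
Line 10: ['top', 'south', 'as'] (min_width=12, slack=0)
Line 11: ['compound', 'why'] (min_width=12, slack=0)
Line 12: ['water', 'time'] (min_width=10, slack=2)
Line 13: ['small'] (min_width=5, slack=7)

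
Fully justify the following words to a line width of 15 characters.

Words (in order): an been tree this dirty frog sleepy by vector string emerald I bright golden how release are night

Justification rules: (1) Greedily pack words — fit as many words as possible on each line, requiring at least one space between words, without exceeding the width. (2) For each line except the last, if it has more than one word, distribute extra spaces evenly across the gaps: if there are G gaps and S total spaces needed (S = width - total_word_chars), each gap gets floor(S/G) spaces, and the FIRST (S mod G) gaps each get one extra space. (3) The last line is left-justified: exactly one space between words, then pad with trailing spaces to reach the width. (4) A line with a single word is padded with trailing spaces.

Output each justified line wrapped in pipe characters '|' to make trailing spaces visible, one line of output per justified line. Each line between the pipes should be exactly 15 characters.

Line 1: ['an', 'been', 'tree'] (min_width=12, slack=3)
Line 2: ['this', 'dirty', 'frog'] (min_width=15, slack=0)
Line 3: ['sleepy', 'by'] (min_width=9, slack=6)
Line 4: ['vector', 'string'] (min_width=13, slack=2)
Line 5: ['emerald', 'I'] (min_width=9, slack=6)
Line 6: ['bright', 'golden'] (min_width=13, slack=2)
Line 7: ['how', 'release', 'are'] (min_width=15, slack=0)
Line 8: ['night'] (min_width=5, slack=10)

Answer: |an   been  tree|
|this dirty frog|
|sleepy       by|
|vector   string|
|emerald       I|
|bright   golden|
|how release are|
|night          |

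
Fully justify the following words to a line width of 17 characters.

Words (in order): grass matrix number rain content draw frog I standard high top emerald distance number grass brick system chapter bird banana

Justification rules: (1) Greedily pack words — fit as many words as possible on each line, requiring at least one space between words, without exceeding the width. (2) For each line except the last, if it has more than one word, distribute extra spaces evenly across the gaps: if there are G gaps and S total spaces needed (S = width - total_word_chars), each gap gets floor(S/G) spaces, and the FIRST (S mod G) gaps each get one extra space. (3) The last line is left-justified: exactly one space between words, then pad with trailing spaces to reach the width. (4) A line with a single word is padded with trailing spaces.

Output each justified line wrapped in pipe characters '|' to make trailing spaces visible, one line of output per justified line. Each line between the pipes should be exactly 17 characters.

Line 1: ['grass', 'matrix'] (min_width=12, slack=5)
Line 2: ['number', 'rain'] (min_width=11, slack=6)
Line 3: ['content', 'draw', 'frog'] (min_width=17, slack=0)
Line 4: ['I', 'standard', 'high'] (min_width=15, slack=2)
Line 5: ['top', 'emerald'] (min_width=11, slack=6)
Line 6: ['distance', 'number'] (min_width=15, slack=2)
Line 7: ['grass', 'brick'] (min_width=11, slack=6)
Line 8: ['system', 'chapter'] (min_width=14, slack=3)
Line 9: ['bird', 'banana'] (min_width=11, slack=6)

Answer: |grass      matrix|
|number       rain|
|content draw frog|
|I  standard  high|
|top       emerald|
|distance   number|
|grass       brick|
|system    chapter|
|bird banana      |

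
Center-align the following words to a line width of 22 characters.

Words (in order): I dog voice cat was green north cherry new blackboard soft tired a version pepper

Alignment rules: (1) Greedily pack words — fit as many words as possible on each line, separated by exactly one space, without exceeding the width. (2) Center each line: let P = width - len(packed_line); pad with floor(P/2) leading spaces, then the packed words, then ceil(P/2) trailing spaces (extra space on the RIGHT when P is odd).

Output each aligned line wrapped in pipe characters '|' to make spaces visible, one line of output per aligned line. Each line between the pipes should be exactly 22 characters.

Answer: | I dog voice cat was  |
|green north cherry new|
|blackboard soft tired |
|   a version pepper   |

Derivation:
Line 1: ['I', 'dog', 'voice', 'cat', 'was'] (min_width=19, slack=3)
Line 2: ['green', 'north', 'cherry', 'new'] (min_width=22, slack=0)
Line 3: ['blackboard', 'soft', 'tired'] (min_width=21, slack=1)
Line 4: ['a', 'version', 'pepper'] (min_width=16, slack=6)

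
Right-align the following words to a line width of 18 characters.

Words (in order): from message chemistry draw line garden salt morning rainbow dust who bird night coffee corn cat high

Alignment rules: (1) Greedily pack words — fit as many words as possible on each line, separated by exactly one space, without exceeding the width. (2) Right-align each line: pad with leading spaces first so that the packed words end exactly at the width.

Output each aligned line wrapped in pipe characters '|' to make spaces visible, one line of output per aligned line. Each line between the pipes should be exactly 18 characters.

Line 1: ['from', 'message'] (min_width=12, slack=6)
Line 2: ['chemistry', 'draw'] (min_width=14, slack=4)
Line 3: ['line', 'garden', 'salt'] (min_width=16, slack=2)
Line 4: ['morning', 'rainbow'] (min_width=15, slack=3)
Line 5: ['dust', 'who', 'bird'] (min_width=13, slack=5)
Line 6: ['night', 'coffee', 'corn'] (min_width=17, slack=1)
Line 7: ['cat', 'high'] (min_width=8, slack=10)

Answer: |      from message|
|    chemistry draw|
|  line garden salt|
|   morning rainbow|
|     dust who bird|
| night coffee corn|
|          cat high|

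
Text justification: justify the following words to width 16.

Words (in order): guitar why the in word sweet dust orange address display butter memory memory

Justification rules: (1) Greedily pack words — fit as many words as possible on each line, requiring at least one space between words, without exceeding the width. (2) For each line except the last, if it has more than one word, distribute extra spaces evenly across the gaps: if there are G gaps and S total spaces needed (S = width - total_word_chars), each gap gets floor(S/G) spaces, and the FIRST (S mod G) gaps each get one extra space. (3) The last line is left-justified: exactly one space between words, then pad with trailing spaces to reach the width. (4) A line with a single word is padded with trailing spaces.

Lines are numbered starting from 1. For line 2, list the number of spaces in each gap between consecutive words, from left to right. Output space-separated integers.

Line 1: ['guitar', 'why', 'the'] (min_width=14, slack=2)
Line 2: ['in', 'word', 'sweet'] (min_width=13, slack=3)
Line 3: ['dust', 'orange'] (min_width=11, slack=5)
Line 4: ['address', 'display'] (min_width=15, slack=1)
Line 5: ['butter', 'memory'] (min_width=13, slack=3)
Line 6: ['memory'] (min_width=6, slack=10)

Answer: 3 2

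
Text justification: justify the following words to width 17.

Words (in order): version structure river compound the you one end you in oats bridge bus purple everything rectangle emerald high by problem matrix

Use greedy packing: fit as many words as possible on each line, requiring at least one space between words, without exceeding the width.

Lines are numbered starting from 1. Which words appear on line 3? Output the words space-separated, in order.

Line 1: ['version', 'structure'] (min_width=17, slack=0)
Line 2: ['river', 'compound'] (min_width=14, slack=3)
Line 3: ['the', 'you', 'one', 'end'] (min_width=15, slack=2)
Line 4: ['you', 'in', 'oats'] (min_width=11, slack=6)
Line 5: ['bridge', 'bus', 'purple'] (min_width=17, slack=0)
Line 6: ['everything'] (min_width=10, slack=7)
Line 7: ['rectangle', 'emerald'] (min_width=17, slack=0)
Line 8: ['high', 'by', 'problem'] (min_width=15, slack=2)
Line 9: ['matrix'] (min_width=6, slack=11)

Answer: the you one end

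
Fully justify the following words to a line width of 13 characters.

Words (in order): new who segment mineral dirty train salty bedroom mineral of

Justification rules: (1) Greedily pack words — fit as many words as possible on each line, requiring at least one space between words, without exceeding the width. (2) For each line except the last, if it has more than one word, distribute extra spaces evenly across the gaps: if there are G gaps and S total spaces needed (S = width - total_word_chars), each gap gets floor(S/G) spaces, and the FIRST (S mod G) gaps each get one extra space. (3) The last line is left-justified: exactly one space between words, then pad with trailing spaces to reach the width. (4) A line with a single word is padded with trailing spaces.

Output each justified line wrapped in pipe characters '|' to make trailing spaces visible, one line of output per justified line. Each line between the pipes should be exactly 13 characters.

Answer: |new       who|
|segment      |
|mineral dirty|
|train   salty|
|bedroom      |
|mineral of   |

Derivation:
Line 1: ['new', 'who'] (min_width=7, slack=6)
Line 2: ['segment'] (min_width=7, slack=6)
Line 3: ['mineral', 'dirty'] (min_width=13, slack=0)
Line 4: ['train', 'salty'] (min_width=11, slack=2)
Line 5: ['bedroom'] (min_width=7, slack=6)
Line 6: ['mineral', 'of'] (min_width=10, slack=3)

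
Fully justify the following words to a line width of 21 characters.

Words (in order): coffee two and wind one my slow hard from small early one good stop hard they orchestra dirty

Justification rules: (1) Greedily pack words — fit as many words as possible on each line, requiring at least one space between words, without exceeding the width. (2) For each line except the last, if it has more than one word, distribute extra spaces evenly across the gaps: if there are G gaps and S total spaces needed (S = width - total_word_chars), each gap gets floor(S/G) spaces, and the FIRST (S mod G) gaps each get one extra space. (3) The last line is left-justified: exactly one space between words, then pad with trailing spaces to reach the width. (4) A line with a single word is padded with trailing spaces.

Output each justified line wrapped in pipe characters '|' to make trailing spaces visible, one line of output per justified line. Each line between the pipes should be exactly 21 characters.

Answer: |coffee  two  and wind|
|one my slow hard from|
|small  early one good|
|stop     hard    they|
|orchestra dirty      |

Derivation:
Line 1: ['coffee', 'two', 'and', 'wind'] (min_width=19, slack=2)
Line 2: ['one', 'my', 'slow', 'hard', 'from'] (min_width=21, slack=0)
Line 3: ['small', 'early', 'one', 'good'] (min_width=20, slack=1)
Line 4: ['stop', 'hard', 'they'] (min_width=14, slack=7)
Line 5: ['orchestra', 'dirty'] (min_width=15, slack=6)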